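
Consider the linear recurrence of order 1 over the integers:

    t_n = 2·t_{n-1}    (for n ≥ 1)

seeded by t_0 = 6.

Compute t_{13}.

49152

t_1 = 2·6 = 12
t_2 = 2·12 = 24
t_3 = 2·24 = 48
t_4 = 2·48 = 96
t_5 = 2·96 = 192
t_6 = 2·192 = 384
t_7 = 2·384 = 768
t_8 = 2·768 = 1536
t_9 = 2·1536 = 3072
t_10 = 2·3072 = 6144
t_11 = 2·6144 = 12288
t_12 = 2·12288 = 24576
t_13 = 2·24576 = 49152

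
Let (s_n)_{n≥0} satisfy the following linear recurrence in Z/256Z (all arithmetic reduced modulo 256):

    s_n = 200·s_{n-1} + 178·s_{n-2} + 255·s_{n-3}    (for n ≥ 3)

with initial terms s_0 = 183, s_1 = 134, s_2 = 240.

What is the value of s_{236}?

s_3 = 200·240 + 178·134 + 255·183 = 245
s_4 = 200·245 + 178·240 + 255·134 = 194
s_5 = 200·194 + 178·245 + 255·240 = 250
s_6 = 200·250 + 178·194 + 255·245 = 63
s_7 = 200·63 + 178·250 + 255·194 = 74
s_8 = 200·74 + 178·63 + 255·250 = 164
Continuing the recurrence:
  s_9 = 85;  s_10 = 38;  s_11 = 38;  s_12 = 199;  s_13 = 190;  s_14 = 168
  s_15 = 149;  s_16 = 122;  s_17 = 66;  s_18 = 207;  s_19 = 34;  s_20 = 60
  s_21 = 181;  s_22 = 254;  s_23 = 14;  s_24 = 215;  s_25 = 182;  s_26 = 160
  s_27 = 181;  s_28 = 242;  s_29 = 74;  s_30 = 95;  s_31 = 186;  s_32 = 20
  s_33 = 149;  s_34 = 150;  s_35 = 182;  s_36 = 231;  s_37 = 110;  s_38 = 216
  s_39 = 85;  s_40 = 42;  s_41 = 18;  s_42 = 239;  s_43 = 18;  s_44 = 44
  s_45 = 245;  s_46 = 238;  s_47 = 30;  s_48 = 247;  s_49 = 230;  s_50 = 80
  s_51 = 117;  s_52 = 34;  s_53 = 154;  s_54 = 127;  s_55 = 42;  s_56 = 132
  s_57 = 213;  s_58 = 6;  s_59 = 70;  s_60 = 7;  s_61 = 30;  s_62 = 8
  s_63 = 21;  s_64 = 218;  s_65 = 226;  s_66 = 15;  s_67 = 2;  s_68 = 28
  s_69 = 53;  s_70 = 222;  s_71 = 46;  s_72 = 23;  s_73 = 22;  s_74 = 0
  s_75 = 53;  s_76 = 82;  s_77 = 234;  s_78 = 159;  s_79 = 154;  s_80 = 244
  s_81 = 21;  s_82 = 118;  s_83 = 214;  s_84 = 39;  s_85 = 206;  s_86 = 56
  s_87 = 213;  s_88 = 138;  s_89 = 178;  s_90 = 47;  s_91 = 242;  s_92 = 12
  s_93 = 117;  s_94 = 206;  s_95 = 62;  s_96 = 55;  s_97 = 70;  s_98 = 176
  s_99 = 245;  s_100 = 130;  s_101 = 58;  s_102 = 191;  s_103 = 10;  s_104 = 100
  s_105 = 85;  s_106 = 230;  s_107 = 102;  s_108 = 71;  s_109 = 126;  s_110 = 104
  s_111 = 149;  s_112 = 58;  s_113 = 130;  s_114 = 79;  s_115 = 226;  s_116 = 252
  s_117 = 181;  s_118 = 190;  s_119 = 78;  s_120 = 87;  s_121 = 118;  s_122 = 96
  s_123 = 181;  s_124 = 178;  s_125 = 138;  s_126 = 223;  s_127 = 122;  s_128 = 212
  s_129 = 149;  s_130 = 86;  s_131 = 246;  s_132 = 103;  s_133 = 46;  s_134 = 152
  s_135 = 85;  s_136 = 234;  s_137 = 82;  s_138 = 111;  s_139 = 210;  s_140 = 236
  s_141 = 245;  s_142 = 174;  s_143 = 94;  s_144 = 119;  s_145 = 166;  s_146 = 16
  s_147 = 117;  s_148 = 226;  s_149 = 218;  s_150 = 255;  s_151 = 234;  s_152 = 68
  s_153 = 213;  s_154 = 198;  s_155 = 134;  s_156 = 135;  s_157 = 222;  s_158 = 200
  s_159 = 21;  s_160 = 154;  s_161 = 34;  s_162 = 143;  s_163 = 194;  s_164 = 220
  s_165 = 53;  s_166 = 158;  s_167 = 110;  s_168 = 151;  s_169 = 214;  s_170 = 192
  s_171 = 53;  s_172 = 18;  s_173 = 42;  s_174 = 31;  s_175 = 90;  s_176 = 180
  s_177 = 21;  s_178 = 54;  s_179 = 22;  s_180 = 167;  s_181 = 142;  s_182 = 248
  s_183 = 213;  s_184 = 74;  s_185 = 242;  s_186 = 175;  s_187 = 178;  s_188 = 204
  s_189 = 117;  s_190 = 142;  s_191 = 126;  s_192 = 183;  s_193 = 6;  s_194 = 112
  s_195 = 245;  s_196 = 66;  s_197 = 122;  s_198 = 63;  s_199 = 202;  s_200 = 36
  s_201 = 85;  s_202 = 166;  s_203 = 166;  s_204 = 199;  s_205 = 62;  s_206 = 40
  s_207 = 149;  s_208 = 250;  s_209 = 194;  s_210 = 207;  s_211 = 162;  s_212 = 188
  s_213 = 181;  s_214 = 126;  s_215 = 142;  s_216 = 215;  s_217 = 54;  s_218 = 32
  s_219 = 181;  s_220 = 114;  s_221 = 202;  s_222 = 95;  s_223 = 58;  s_224 = 148
  s_225 = 149;  s_226 = 22;  s_227 = 54;  s_228 = 231;  s_229 = 238;  s_230 = 88
  s_231 = 85;  s_232 = 170;  s_233 = 146;  s_234 = 239
s_235 = 200·239 + 178·146 + 255·170 = 146
s_236 = 200·146 + 178·239 + 255·146 = 172

172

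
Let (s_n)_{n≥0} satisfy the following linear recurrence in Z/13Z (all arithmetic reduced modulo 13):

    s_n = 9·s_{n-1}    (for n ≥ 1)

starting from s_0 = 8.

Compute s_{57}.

s_1 = 9·8 = 7
s_2 = 9·7 = 11
s_3 = 9·11 = 8
(s_3) = (8) = (s_0), so the sequence has period 3.
57 ≡ 0 (mod 3), hence s_57 = s_0 = 8.

8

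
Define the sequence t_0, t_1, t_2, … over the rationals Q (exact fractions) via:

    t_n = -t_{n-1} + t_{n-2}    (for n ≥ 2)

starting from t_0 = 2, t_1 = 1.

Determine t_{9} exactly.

t_2 = -1·1 + 1·2 = 1
t_3 = -1·1 + 1·1 = 0
t_4 = -1·0 + 1·1 = 1
t_5 = -1·1 + 1·0 = -1
t_6 = -1·-1 + 1·1 = 2
t_7 = -1·2 + 1·-1 = -3
t_8 = -1·-3 + 1·2 = 5
t_9 = -1·5 + 1·-3 = -8

-8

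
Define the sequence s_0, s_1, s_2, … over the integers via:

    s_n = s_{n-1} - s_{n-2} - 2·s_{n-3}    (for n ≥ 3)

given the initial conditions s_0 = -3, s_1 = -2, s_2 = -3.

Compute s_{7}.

-46

s_3 = 1·-3 + -1·-2 + -2·-3 = 5
s_4 = 1·5 + -1·-3 + -2·-2 = 12
s_5 = 1·12 + -1·5 + -2·-3 = 13
s_6 = 1·13 + -1·12 + -2·5 = -9
s_7 = 1·-9 + -1·13 + -2·12 = -46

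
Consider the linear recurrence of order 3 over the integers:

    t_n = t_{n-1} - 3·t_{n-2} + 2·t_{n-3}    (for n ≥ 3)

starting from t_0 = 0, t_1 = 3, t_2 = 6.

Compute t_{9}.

-27

t_3 = 1·6 + -3·3 + 2·0 = -3
t_4 = 1·-3 + -3·6 + 2·3 = -15
t_5 = 1·-15 + -3·-3 + 2·6 = 6
t_6 = 1·6 + -3·-15 + 2·-3 = 45
t_7 = 1·45 + -3·6 + 2·-15 = -3
t_8 = 1·-3 + -3·45 + 2·6 = -126
t_9 = 1·-126 + -3·-3 + 2·45 = -27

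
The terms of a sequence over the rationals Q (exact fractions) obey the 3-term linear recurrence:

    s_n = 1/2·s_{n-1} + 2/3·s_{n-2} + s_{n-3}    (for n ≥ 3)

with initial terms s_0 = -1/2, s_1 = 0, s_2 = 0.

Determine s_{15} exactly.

s_3 = 1/2·0 + 2/3·0 + 1·-1/2 = -1/2
s_4 = 1/2·-1/2 + 2/3·0 + 1·0 = -1/4
s_5 = 1/2·-1/4 + 2/3·-1/2 + 1·0 = -11/24
s_6 = 1/2·-11/24 + 2/3·-1/4 + 1·-1/2 = -43/48
s_7 = 1/2·-43/48 + 2/3·-11/24 + 1·-1/4 = -289/288
s_8 = 1/2·-289/288 + 2/3·-43/48 + 1·-11/24 = -299/192
s_9 = 1/2·-299/192 + 2/3·-289/288 + 1·-43/48 = -8099/3456
s_10 = 1/2·-8099/3456 + 2/3·-299/192 + 1·-289/288 = -22211/6912
s_11 = 1/2·-22211/6912 + 2/3·-8099/3456 + 1·-299/192 = -196009/41472
s_12 = 1/2·-196009/41472 + 2/3·-22211/6912 + 1·-8099/3456 = -568073/82944
s_13 = 1/2·-568073/82944 + 2/3·-196009/41472 + 1·-22211/6912 = -4871483/497664
s_14 = 1/2·-4871483/497664 + 2/3·-568073/82944 + 1·-196009/41472 = -4706761/331776
s_15 = 1/2·-4706761/331776 + 2/3·-4871483/497664 + 1·-568073/82944 = -122233969/5971968

-122233969/5971968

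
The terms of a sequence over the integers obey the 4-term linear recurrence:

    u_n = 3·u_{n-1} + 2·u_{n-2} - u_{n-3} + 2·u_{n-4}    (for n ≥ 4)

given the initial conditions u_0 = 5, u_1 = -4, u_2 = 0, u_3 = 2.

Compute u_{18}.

764885396

u_4 = 3·2 + 2·0 + -1·-4 + 2·5 = 20
u_5 = 3·20 + 2·2 + -1·0 + 2·-4 = 56
u_6 = 3·56 + 2·20 + -1·2 + 2·0 = 206
u_7 = 3·206 + 2·56 + -1·20 + 2·2 = 714
u_8 = 3·714 + 2·206 + -1·56 + 2·20 = 2538
u_9 = 3·2538 + 2·714 + -1·206 + 2·56 = 8948
u_10 = 3·8948 + 2·2538 + -1·714 + 2·206 = 31618
u_11 = 3·31618 + 2·8948 + -1·2538 + 2·714 = 111640
u_12 = 3·111640 + 2·31618 + -1·8948 + 2·2538 = 394284
u_13 = 3·394284 + 2·111640 + -1·31618 + 2·8948 = 1392410
u_14 = 3·1392410 + 2·394284 + -1·111640 + 2·31618 = 4917394
u_15 = 3·4917394 + 2·1392410 + -1·394284 + 2·111640 = 17365998
u_16 = 3·17365998 + 2·4917394 + -1·1392410 + 2·394284 = 61328940
u_17 = 3·61328940 + 2·17365998 + -1·4917394 + 2·1392410 = 216586242
u_18 = 3·216586242 + 2·61328940 + -1·17365998 + 2·4917394 = 764885396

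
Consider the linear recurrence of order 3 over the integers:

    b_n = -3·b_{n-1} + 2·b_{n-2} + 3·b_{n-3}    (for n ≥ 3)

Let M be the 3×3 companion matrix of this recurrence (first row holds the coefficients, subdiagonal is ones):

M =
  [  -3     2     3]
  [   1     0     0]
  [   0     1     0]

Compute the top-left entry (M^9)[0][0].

-49473

(M^9)[0][0] is the top entry after applying M 9 times to the unit state (1, 0, 0). Equivalently it is h_{11} for the auxiliary sequence (h_n) obeying the same recurrence with h_2 = 1 and h_i = 0 for 0 ≤ i < 2:
h_3 = -3·1 + 2·0 + 3·0 = -3
h_4 = -3·-3 + 2·1 + 3·0 = 11
h_5 = -3·11 + 2·-3 + 3·1 = -36
h_6 = -3·-36 + 2·11 + 3·-3 = 121
h_7 = -3·121 + 2·-36 + 3·11 = -402
h_8 = -3·-402 + 2·121 + 3·-36 = 1340
h_9 = -3·1340 + 2·-402 + 3·121 = -4461
h_10 = -3·-4461 + 2·1340 + 3·-402 = 14857
h_11 = -3·14857 + 2·-4461 + 3·1340 = -49473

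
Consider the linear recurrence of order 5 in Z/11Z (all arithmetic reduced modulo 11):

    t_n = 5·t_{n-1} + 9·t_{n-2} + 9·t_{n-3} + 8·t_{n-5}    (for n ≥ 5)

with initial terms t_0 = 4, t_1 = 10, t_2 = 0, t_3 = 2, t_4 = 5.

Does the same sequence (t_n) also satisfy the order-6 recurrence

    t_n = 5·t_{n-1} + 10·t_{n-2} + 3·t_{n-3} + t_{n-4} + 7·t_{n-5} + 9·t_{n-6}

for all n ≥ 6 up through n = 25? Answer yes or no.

Terms t_0..t_25: 4, 10, 0, 2, 5, 9, 1, 10, 2, 6, 1, 8, 7, 0, 7, 7, 8, 2, 2, 2, 3, 5, 9, 1, 4, 2
n=6: candidate gives 9, actual t_6 = 1 ✗

no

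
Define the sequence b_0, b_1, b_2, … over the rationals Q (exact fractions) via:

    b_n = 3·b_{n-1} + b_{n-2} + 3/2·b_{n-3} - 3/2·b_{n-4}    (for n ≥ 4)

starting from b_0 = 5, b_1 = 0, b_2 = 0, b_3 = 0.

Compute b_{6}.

-75

b_4 = 3·0 + 1·0 + 3/2·0 + -3/2·5 = -15/2
b_5 = 3·-15/2 + 1·0 + 3/2·0 + -3/2·0 = -45/2
b_6 = 3·-45/2 + 1·-15/2 + 3/2·0 + -3/2·0 = -75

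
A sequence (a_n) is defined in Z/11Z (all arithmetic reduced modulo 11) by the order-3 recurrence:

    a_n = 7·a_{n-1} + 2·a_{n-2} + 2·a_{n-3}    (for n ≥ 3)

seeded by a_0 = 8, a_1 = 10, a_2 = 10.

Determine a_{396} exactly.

a_3 = 7·10 + 2·10 + 2·8 = 7
a_4 = 7·7 + 2·10 + 2·10 = 1
a_5 = 7·1 + 2·7 + 2·10 = 8
a_6 = 7·8 + 2·1 + 2·7 = 6
a_7 = 7·6 + 2·8 + 2·1 = 5
a_8 = 7·5 + 2·6 + 2·8 = 8
a_9 = 7·8 + 2·5 + 2·6 = 1
a_10 = 7·1 + 2·8 + 2·5 = 0
a_11 = 7·0 + 2·1 + 2·8 = 7
a_12 = 7·7 + 2·0 + 2·1 = 7
a_13 = 7·7 + 2·7 + 2·0 = 8
a_14 = 7·8 + 2·7 + 2·7 = 7
a_15 = 7·7 + 2·8 + 2·7 = 2
a_16 = 7·2 + 2·7 + 2·8 = 0
a_17 = 7·0 + 2·2 + 2·7 = 7
a_18 = 7·7 + 2·0 + 2·2 = 9
a_19 = 7·9 + 2·7 + 2·0 = 0
a_20 = 7·0 + 2·9 + 2·7 = 10
a_21 = 7·10 + 2·0 + 2·9 = 0
a_22 = 7·0 + 2·10 + 2·0 = 9
a_23 = 7·9 + 2·0 + 2·10 = 6
a_24 = 7·6 + 2·9 + 2·0 = 5
a_25 = 7·5 + 2·6 + 2·9 = 10
a_26 = 7·10 + 2·5 + 2·6 = 4
a_27 = 7·4 + 2·10 + 2·5 = 3
a_28 = 7·3 + 2·4 + 2·10 = 5
a_29 = 7·5 + 2·3 + 2·4 = 5
a_30 = 7·5 + 2·5 + 2·3 = 7
a_31 = 7·7 + 2·5 + 2·5 = 3
a_32 = 7·3 + 2·7 + 2·5 = 1
a_33 = 7·1 + 2·3 + 2·7 = 5
a_34 = 7·5 + 2·1 + 2·3 = 10
a_35 = 7·10 + 2·5 + 2·1 = 5
a_36 = 7·5 + 2·10 + 2·5 = 10
a_37 = 7·10 + 2·5 + 2·10 = 1
a_38 = 7·1 + 2·10 + 2·5 = 4
a_39 = 7·4 + 2·1 + 2·10 = 6
a_40 = 7·6 + 2·4 + 2·1 = 8
a_41 = 7·8 + 2·6 + 2·4 = 10
a_42 = 7·10 + 2·8 + 2·6 = 10
(a_40, a_41, a_42) = (8, 10, 10) = (a_0, a_1, a_2), so the sequence has period 40.
396 ≡ 36 (mod 40), hence a_396 = a_36 = 10.

10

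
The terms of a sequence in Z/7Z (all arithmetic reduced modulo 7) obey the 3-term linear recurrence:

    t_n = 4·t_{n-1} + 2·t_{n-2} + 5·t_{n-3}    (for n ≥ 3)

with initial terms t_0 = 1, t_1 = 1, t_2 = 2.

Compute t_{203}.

0

t_3 = 4·2 + 2·1 + 5·1 = 1
t_4 = 4·1 + 2·2 + 5·1 = 6
t_5 = 4·6 + 2·1 + 5·2 = 1
t_6 = 4·1 + 2·6 + 5·1 = 0
t_7 = 4·0 + 2·1 + 5·6 = 4
t_8 = 4·4 + 2·0 + 5·1 = 0
Continuing the recurrence:
  t_9 = 1;  t_10 = 3;  t_11 = 0;  t_12 = 4;  t_13 = 3;  t_14 = 6
  t_15 = 1;  t_16 = 3;  t_17 = 2;  t_18 = 5;  t_19 = 4;  t_20 = 1
  t_21 = 2;  t_22 = 2;  t_23 = 3;  t_24 = 5;  t_25 = 1;  t_26 = 1
  t_27 = 3;  t_28 = 5;  t_29 = 3;  t_30 = 2;  t_31 = 4;  t_32 = 0
  t_33 = 4;  t_34 = 1;  t_35 = 5;  t_36 = 0;  t_37 = 1;  t_38 = 1
  t_39 = 6;  t_40 = 3;  t_41 = 1;  t_42 = 5;  t_43 = 2;  t_44 = 2
  t_45 = 2;  t_46 = 1;  t_47 = 4;  t_48 = 0;  t_49 = 6;  t_50 = 2
  t_51 = 6;  t_52 = 2;  t_53 = 2;  t_54 = 0;  t_55 = 0;  t_56 = 3
  t_57 = 5;  t_58 = 5;  t_59 = 3;  t_60 = 5;  t_61 = 2;  t_62 = 5
  t_63 = 0;  t_64 = 6;  t_65 = 0;  t_66 = 5;  t_67 = 1;  t_68 = 0
  t_69 = 6;  t_70 = 1;  t_71 = 2;  t_72 = 5;  t_73 = 1;  t_74 = 3
  t_75 = 4;  t_76 = 6;  t_77 = 5;  t_78 = 3;  t_79 = 3;  t_80 = 1
  t_81 = 4;  t_82 = 5;  t_83 = 5;  t_84 = 1;  t_85 = 4;  t_86 = 1
  t_87 = 3;  t_88 = 6;  t_89 = 0;  t_90 = 6;  t_91 = 5;  t_92 = 4
  t_93 = 0;  t_94 = 5;  t_95 = 5;  t_96 = 2;  t_97 = 1;  t_98 = 5
  t_99 = 4;  t_100 = 3;  t_101 = 3;  t_102 = 3;  t_103 = 5;  t_104 = 6
  t_105 = 0;  t_106 = 2;  t_107 = 3;  t_108 = 2;  t_109 = 3;  t_110 = 3
  t_111 = 0;  t_112 = 0;  t_113 = 1;  t_114 = 4;  t_115 = 4;  t_116 = 1
  t_117 = 4;  t_118 = 3;  t_119 = 4;  t_120 = 0;  t_121 = 2;  t_122 = 0
  t_123 = 4;  t_124 = 5;  t_125 = 0;  t_126 = 2;  t_127 = 5;  t_128 = 3
  t_129 = 4;  t_130 = 5;  t_131 = 1;  t_132 = 6;  t_133 = 2;  t_134 = 4
  t_135 = 1;  t_136 = 1;  t_137 = 5;  t_138 = 6;  t_139 = 4;  t_140 = 4
  t_141 = 5;  t_142 = 6;  t_143 = 5;  t_144 = 1;  t_145 = 2;  t_146 = 0
  t_147 = 2;  t_148 = 4;  t_149 = 6;  t_150 = 0;  t_151 = 4;  t_152 = 4
  t_153 = 3;  t_154 = 5;  t_155 = 4;  t_156 = 6;  t_157 = 1;  t_158 = 1
  t_159 = 1;  t_160 = 4;  t_161 = 2;  t_162 = 0;  t_163 = 3;  t_164 = 1
  t_165 = 3;  t_166 = 1;  t_167 = 1;  t_168 = 0;  t_169 = 0;  t_170 = 5
  t_171 = 6;  t_172 = 6;  t_173 = 5;  t_174 = 6;  t_175 = 1;  t_176 = 6
  t_177 = 0;  t_178 = 3;  t_179 = 0;  t_180 = 6;  t_181 = 4;  t_182 = 0
  t_183 = 3;  t_184 = 4;  t_185 = 1;  t_186 = 6;  t_187 = 4;  t_188 = 5
  t_189 = 2;  t_190 = 3;  t_191 = 6;  t_192 = 5;  t_193 = 5;  t_194 = 4
  t_195 = 2;  t_196 = 6;  t_197 = 6;  t_198 = 4;  t_199 = 2;  t_200 = 4
  t_201 = 5
t_202 = 4·5 + 2·4 + 5·2 = 3
t_203 = 4·3 + 2·5 + 5·4 = 0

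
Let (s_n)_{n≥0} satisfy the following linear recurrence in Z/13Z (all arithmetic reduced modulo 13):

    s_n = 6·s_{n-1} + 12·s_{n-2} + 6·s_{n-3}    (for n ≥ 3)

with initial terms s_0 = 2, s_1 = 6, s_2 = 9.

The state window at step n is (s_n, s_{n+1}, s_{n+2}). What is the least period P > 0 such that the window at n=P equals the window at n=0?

12

n=0: window = (2, 6, 9)
n=1: window = (6, 9, 8)
n=2: window = (9, 8, 10)
n=3: window = (8, 10, 2)
n=4: window = (10, 2, 11)
n=5: window = (2, 11, 7)
n=6: window = (11, 7, 4)
n=7: window = (7, 4, 5)
n=8: window = (4, 5, 3)
n=9: window = (5, 3, 11)
n=10: window = (3, 11, 2)
n=11: window = (11, 2, 6)
n=12: window = (2, 6, 9)
window at n=12 equals window at n=0 → period = 12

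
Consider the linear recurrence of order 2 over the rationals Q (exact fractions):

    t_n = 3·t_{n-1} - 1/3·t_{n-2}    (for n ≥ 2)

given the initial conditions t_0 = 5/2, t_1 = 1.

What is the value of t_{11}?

t_2 = 3·1 + -1/3·5/2 = 13/6
t_3 = 3·13/6 + -1/3·1 = 37/6
t_4 = 3·37/6 + -1/3·13/6 = 160/9
t_5 = 3·160/9 + -1/3·37/6 = 923/18
t_6 = 3·923/18 + -1/3·160/9 = 7987/54
t_7 = 3·7987/54 + -1/3·923/18 = 11519/27
t_8 = 3·11519/27 + -1/3·7987/54 = 199355/162
t_9 = 3·199355/162 + -1/3·11519/27 = 575027/162
t_10 = 3·575027/162 + -1/3·199355/162 = 2487944/243
t_11 = 3·2487944/243 + -1/3·575027/162 = 14352637/486

14352637/486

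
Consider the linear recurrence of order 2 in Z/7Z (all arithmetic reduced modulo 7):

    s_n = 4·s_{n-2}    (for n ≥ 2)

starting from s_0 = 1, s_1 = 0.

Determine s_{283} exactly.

0

s_2 = 0·0 + 4·1 = 4
s_3 = 0·4 + 4·0 = 0
s_4 = 0·0 + 4·4 = 2
s_5 = 0·2 + 4·0 = 0
s_6 = 0·0 + 4·2 = 1
s_7 = 0·1 + 4·0 = 0
(s_6, s_7) = (1, 0) = (s_0, s_1), so the sequence has period 6.
283 ≡ 1 (mod 6), hence s_283 = s_1 = 0.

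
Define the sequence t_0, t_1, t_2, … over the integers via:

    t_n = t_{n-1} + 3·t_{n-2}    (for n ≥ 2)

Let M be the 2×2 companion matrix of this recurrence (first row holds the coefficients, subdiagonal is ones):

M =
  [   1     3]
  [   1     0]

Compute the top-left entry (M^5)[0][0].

40

(M^5)[0][0] is the top entry after applying M 5 times to the unit state (1, 0). Equivalently it is h_{6} for the auxiliary sequence (h_n) obeying the same recurrence with h_1 = 1 and h_i = 0 for 0 ≤ i < 1:
h_2 = 1·1 + 3·0 = 1
h_3 = 1·1 + 3·1 = 4
h_4 = 1·4 + 3·1 = 7
h_5 = 1·7 + 3·4 = 19
h_6 = 1·19 + 3·7 = 40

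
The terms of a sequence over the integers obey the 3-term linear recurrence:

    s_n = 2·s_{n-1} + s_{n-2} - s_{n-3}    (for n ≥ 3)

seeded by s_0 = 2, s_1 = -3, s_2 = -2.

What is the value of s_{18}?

-1500589

s_3 = 2·-2 + 1·-3 + -1·2 = -9
s_4 = 2·-9 + 1·-2 + -1·-3 = -17
s_5 = 2·-17 + 1·-9 + -1·-2 = -41
s_6 = 2·-41 + 1·-17 + -1·-9 = -90
s_7 = 2·-90 + 1·-41 + -1·-17 = -204
s_8 = 2·-204 + 1·-90 + -1·-41 = -457
s_9 = 2·-457 + 1·-204 + -1·-90 = -1028
s_10 = 2·-1028 + 1·-457 + -1·-204 = -2309
s_11 = 2·-2309 + 1·-1028 + -1·-457 = -5189
s_12 = 2·-5189 + 1·-2309 + -1·-1028 = -11659
s_13 = 2·-11659 + 1·-5189 + -1·-2309 = -26198
s_14 = 2·-26198 + 1·-11659 + -1·-5189 = -58866
s_15 = 2·-58866 + 1·-26198 + -1·-11659 = -132271
s_16 = 2·-132271 + 1·-58866 + -1·-26198 = -297210
s_17 = 2·-297210 + 1·-132271 + -1·-58866 = -667825
s_18 = 2·-667825 + 1·-297210 + -1·-132271 = -1500589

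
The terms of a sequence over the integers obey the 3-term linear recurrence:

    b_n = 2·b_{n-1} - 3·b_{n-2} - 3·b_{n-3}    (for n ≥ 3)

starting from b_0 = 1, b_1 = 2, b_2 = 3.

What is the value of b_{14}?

b_3 = 2·3 + -3·2 + -3·1 = -3
b_4 = 2·-3 + -3·3 + -3·2 = -21
b_5 = 2·-21 + -3·-3 + -3·3 = -42
b_6 = 2·-42 + -3·-21 + -3·-3 = -12
b_7 = 2·-12 + -3·-42 + -3·-21 = 165
b_8 = 2·165 + -3·-12 + -3·-42 = 492
b_9 = 2·492 + -3·165 + -3·-12 = 525
b_10 = 2·525 + -3·492 + -3·165 = -921
b_11 = 2·-921 + -3·525 + -3·492 = -4893
b_12 = 2·-4893 + -3·-921 + -3·525 = -8598
b_13 = 2·-8598 + -3·-4893 + -3·-921 = 246
b_14 = 2·246 + -3·-8598 + -3·-4893 = 40965

40965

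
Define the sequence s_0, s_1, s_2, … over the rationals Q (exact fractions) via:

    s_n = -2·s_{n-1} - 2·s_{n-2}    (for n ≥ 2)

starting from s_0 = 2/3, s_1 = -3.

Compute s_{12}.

s_2 = -2·-3 + -2·2/3 = 14/3
s_3 = -2·14/3 + -2·-3 = -10/3
s_4 = -2·-10/3 + -2·14/3 = -8/3
s_5 = -2·-8/3 + -2·-10/3 = 12
s_6 = -2·12 + -2·-8/3 = -56/3
s_7 = -2·-56/3 + -2·12 = 40/3
s_8 = -2·40/3 + -2·-56/3 = 32/3
s_9 = -2·32/3 + -2·40/3 = -48
s_10 = -2·-48 + -2·32/3 = 224/3
s_11 = -2·224/3 + -2·-48 = -160/3
s_12 = -2·-160/3 + -2·224/3 = -128/3

-128/3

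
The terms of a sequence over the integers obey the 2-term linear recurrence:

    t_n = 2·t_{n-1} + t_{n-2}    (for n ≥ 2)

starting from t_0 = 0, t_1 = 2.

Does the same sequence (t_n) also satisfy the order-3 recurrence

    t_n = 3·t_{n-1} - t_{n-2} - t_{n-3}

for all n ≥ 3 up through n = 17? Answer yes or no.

Terms t_0..t_17: 0, 2, 4, 10, 24, 58, 140, 338, 816, 1970, 4756, 11482, 27720, 66922, 161564, 390050, 941664, 2273378
n=3: candidate gives 10, actual t_3 = 10 ✓
n=4: candidate gives 24, actual t_4 = 24 ✓
n=5: candidate gives 58, actual t_5 = 58 ✓
n=6: candidate gives 140, actual t_6 = 140 ✓
n=7: candidate gives 338, actual t_7 = 338 ✓
n=8: candidate gives 816, actual t_8 = 816 ✓
n=9: candidate gives 1970, actual t_9 = 1970 ✓
n=10: candidate gives 4756, actual t_10 = 4756 ✓
n=11: candidate gives 11482, actual t_11 = 11482 ✓
n=12: candidate gives 27720, actual t_12 = 27720 ✓
n=13: candidate gives 66922, actual t_13 = 66922 ✓
n=14: candidate gives 161564, actual t_14 = 161564 ✓
n=15: candidate gives 390050, actual t_15 = 390050 ✓
n=16: candidate gives 941664, actual t_16 = 941664 ✓
n=17: candidate gives 2273378, actual t_17 = 2273378 ✓

yes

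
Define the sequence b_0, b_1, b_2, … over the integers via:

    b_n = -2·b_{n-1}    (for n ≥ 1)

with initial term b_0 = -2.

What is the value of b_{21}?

4194304

b_1 = -2·-2 = 4
b_2 = -2·4 = -8
b_3 = -2·-8 = 16
b_4 = -2·16 = -32
b_5 = -2·-32 = 64
b_6 = -2·64 = -128
b_7 = -2·-128 = 256
b_8 = -2·256 = -512
b_9 = -2·-512 = 1024
b_10 = -2·1024 = -2048
b_11 = -2·-2048 = 4096
b_12 = -2·4096 = -8192
b_13 = -2·-8192 = 16384
b_14 = -2·16384 = -32768
b_15 = -2·-32768 = 65536
b_16 = -2·65536 = -131072
b_17 = -2·-131072 = 262144
b_18 = -2·262144 = -524288
b_19 = -2·-524288 = 1048576
b_20 = -2·1048576 = -2097152
b_21 = -2·-2097152 = 4194304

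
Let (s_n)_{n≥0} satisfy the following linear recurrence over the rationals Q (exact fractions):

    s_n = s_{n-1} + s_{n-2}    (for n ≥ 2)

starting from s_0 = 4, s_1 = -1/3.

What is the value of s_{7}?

83/3

s_2 = 1·-1/3 + 1·4 = 11/3
s_3 = 1·11/3 + 1·-1/3 = 10/3
s_4 = 1·10/3 + 1·11/3 = 7
s_5 = 1·7 + 1·10/3 = 31/3
s_6 = 1·31/3 + 1·7 = 52/3
s_7 = 1·52/3 + 1·31/3 = 83/3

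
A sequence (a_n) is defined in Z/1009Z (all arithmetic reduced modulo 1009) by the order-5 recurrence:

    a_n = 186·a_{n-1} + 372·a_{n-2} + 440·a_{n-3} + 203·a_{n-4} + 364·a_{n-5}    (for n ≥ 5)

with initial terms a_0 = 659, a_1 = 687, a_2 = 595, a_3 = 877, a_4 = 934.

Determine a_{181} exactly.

a_5 = 186·934 + 372·877 + 440·595 + 203·687 + 364·659 = 935
a_6 = 186·935 + 372·934 + 440·877 + 203·595 + 364·687 = 697
a_7 = 186·697 + 372·935 + 440·934 + 203·877 + 364·595 = 594
a_8 = 186·594 + 372·697 + 440·935 + 203·934 + 364·877 = 496
a_9 = 186·496 + 372·594 + 440·697 + 203·935 + 364·934 = 434
a_10 = 186·434 + 372·496 + 440·594 + 203·697 + 364·935 = 436
Continuing the recurrence:
  a_11 = 631;  a_12 = 402;  a_13 = 123;  a_14 = 336;  a_15 = 835;  a_16 = 961
  a_17 = 294;  a_18 = 600;  a_19 = 274;  a_20 = 501;  a_21 = 860;  a_22 = 507
  a_23 = 584;  a_24 = 246;  a_25 = 513;  a_26 = 183;  a_27 = 544;  a_28 = 635
  a_29 = 380;  a_30 = 274;  a_31 = 990;  a_32 = 232;  a_33 = 784;  a_34 = 993
  a_35 = 293;  a_36 = 825;  a_37 = 560;  a_38 = 782;  a_39 = 560;  a_40 = 428
  a_41 = 664;  a_42 = 759;  a_43 = 136;  a_44 = 590;  a_45 = 883;  a_46 = 852
  a_47 = 63;  a_48 = 554;  a_49 = 386;  a_50 = 844;  a_51 = 522;  a_52 = 913
  a_53 = 322;  a_54 = 656;  a_55 = 279;  a_56 = 708;  a_57 = 597;  a_58 = 894
  a_59 = 435;  a_60 = 221;  a_61 = 495;  a_62 = 659;  a_63 = 385;  a_64 = 182
  a_65 = 183;  a_66 = 888;  a_67 = 730;  a_68 = 269;  a_69 = 439;  a_70 = 111
  a_71 = 842;  a_72 = 46;  a_73 = 685;  a_74 = 112;  a_75 = 704;  a_76 = 796
  a_77 = 542;  a_78 = 30;  a_79 = 518;  a_80 = 19;  a_81 = 773;  a_82 = 960
  a_83 = 285;  a_84 = 253;  a_85 = 725;  a_86 = 211;  a_87 = 181;  a_88 = 28
  a_89 = 38;  a_90 = 257;  a_91 = 131;  a_92 = 404;  a_93 = 594;  a_94 = 995
  a_95 = 666;  a_96 = 179;  a_97 = 691;  a_98 = 273;  a_99 = 84;  a_100 = 744
  a_101 = 771;  a_102 = 264;  a_103 = 752;  a_104 = 160;  a_105 = 388;  a_106 = 703
  a_107 = 954;  a_108 = 725;  a_109 = 719;  a_110 = 262;  a_111 = 79;  a_112 = 723
  a_113 = 865;  a_114 = 560;  a_115 = 842;  a_116 = 849;  a_117 = 1000;  a_118 = 247
  a_119 = 873;  a_120 = 639;  a_121 = 840;  a_122 = 580;  a_123 = 7;  a_124 = 935
  a_125 = 387;  a_126 = 840;  a_127 = 910;  a_128 = 849;  a_129 = 478;  a_130 = 570
  a_131 = 653;  a_132 = 63;  a_133 = 377;  a_134 = 604;  a_135 = 821;  a_136 = 681
  a_137 = 191;  a_138 = 829;  a_139 = 278;  a_140 = 366;  a_141 = 574;  a_142 = 674
  a_143 = 472;  a_144 = 739;  a_145 = 685;  a_146 = 233;  a_147 = 875;  a_148 = 875
  a_149 = 920;  a_150 = 756;  a_151 = 213;  a_152 = 885;  a_153 = 98;  a_154 = 227
  a_155 = 490;  a_156 = 652;  a_157 = 824;  a_158 = 987;  a_159 = 538;  a_160 = 338
  a_161 = 56;  a_162 = 384;  a_163 = 131;  a_164 = 232;  a_165 = 725;  a_166 = 773
  a_167 = 852;  a_168 = 140;  a_169 = 573;  a_170 = 852;  a_171 = 645;  a_172 = 420
  a_173 = 551;  a_174 = 819;  a_175 = 403;  a_176 = 709;  a_177 = 801;  a_178 = 343
  a_179 = 259
a_180 = 186·259 + 372·343 + 440·801 + 203·709 + 364·403 = 530
a_181 = 186·530 + 372·259 + 440·343 + 203·801 + 364·709 = 696

696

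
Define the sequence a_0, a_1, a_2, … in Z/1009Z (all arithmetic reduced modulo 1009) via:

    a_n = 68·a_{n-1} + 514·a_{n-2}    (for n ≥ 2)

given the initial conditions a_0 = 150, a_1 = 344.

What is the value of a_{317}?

a_2 = 68·344 + 514·150 = 601
a_3 = 68·601 + 514·344 = 749
a_4 = 68·749 + 514·601 = 642
a_5 = 68·642 + 514·749 = 826
a_6 = 68·826 + 514·642 = 718
a_7 = 68·718 + 514·826 = 167
Continuing the recurrence:
  a_8 = 15;  a_9 = 84;  a_10 = 305;  a_11 = 349;  a_12 = 900;  a_13 = 444
  a_14 = 400;  a_15 = 139;  a_16 = 135;  a_17 = 915;  a_18 = 440;  a_19 = 775
  a_20 = 376;  a_21 = 138;  a_22 = 848;  a_23 = 453;  a_24 = 518;  a_25 = 681
  a_26 = 779;  a_27 = 415;  a_28 = 810;  a_29 = 1005;  a_30 = 360;  a_31 = 226
  a_32 = 626;  a_33 = 319;  a_34 = 396;  a_35 = 193;  a_36 = 742;  a_37 = 326
  a_38 = 965;  a_39 = 105;  a_40 = 668;  a_41 = 512;  a_42 = 802;  a_43 = 878
  a_44 = 729;  a_45 = 400;  a_46 = 324;  a_47 = 607;  a_48 = 967;  a_49 = 388
  a_50 = 760;  a_51 = 880;  a_52 = 466;  a_53 = 697;  a_54 = 364;  a_55 = 599
  a_56 = 803;  a_57 = 259;  a_58 = 520;  a_59 = 992;  a_60 = 757;  a_61 = 360
  a_62 = 897;  a_63 = 849;  a_64 = 164;  a_65 = 551;  a_66 = 684;  a_67 = 792
  a_68 = 823;  a_69 = 930;  a_70 = 933;  a_71 = 640;  a_72 = 420;  a_73 = 334
  a_74 = 468;  a_75 = 691;  a_76 = 984;  a_77 = 324;  a_78 = 101;  a_79 = 865
  a_80 = 753;  a_81 = 395;  a_82 = 212;  a_83 = 511;  a_84 = 438;  a_85 = 837
  a_86 = 537;  a_87 = 576;  a_88 = 378;  a_89 = 906;  a_90 = 623;  a_91 = 521
  a_92 = 482;  a_93 = 897;  a_94 = 999;  a_95 = 274;  a_96 = 375;  a_97 = 860
  a_98 = 998;  a_99 = 359;  a_100 = 596;  a_101 = 47;  a_102 = 786;  a_103 = 922
  a_104 = 542;  a_105 = 210;  a_106 = 258;  a_107 = 368;  a_108 = 232;  a_109 = 101
  a_110 = 1000;  a_111 = 852;  a_112 = 842;  a_113 = 774;  a_114 = 91;  a_115 = 424
  a_116 = 940;  a_117 = 345;  a_118 = 102;  a_119 = 628;  a_120 = 286;  a_121 = 189
  a_122 = 434;  a_123 = 533;  a_124 = 7;  a_125 = 999;  a_126 = 900;  a_127 = 565
  a_128 = 556;  a_129 = 293;  a_130 = 990;  a_131 = 987;  a_132 = 846;  a_133 = 815
  a_134 = 899;  a_135 = 767;  a_136 = 661;  a_137 = 271;  a_138 = 996;  a_139 = 177
  a_140 = 309;  a_141 = 1000;  a_142 = 810;  a_143 = 4;  a_144 = 904;  a_145 = 970
  a_146 = 891;  a_147 = 182;  a_148 = 156;  a_149 = 229;  a_150 = 910;  a_151 = 993
  a_152 = 494;  a_153 = 143;  a_154 = 291;  a_155 = 462;  a_156 = 379;  a_157 = 900
  a_158 = 729;  a_159 = 609;  a_160 = 410;  a_161 = 873;  a_162 = 701;  a_163 = 971
  a_164 = 544;  a_165 = 307;  a_166 = 819;  a_167 = 591;  a_168 = 41;  a_169 = 835
  a_170 = 161;  a_171 = 214;  a_172 = 442;  a_173 = 810;  a_174 = 757;  a_175 = 649
  a_176 = 369;  a_177 = 483;  a_178 = 530;  a_179 = 773;  a_180 = 86;  a_181 = 579
  a_182 = 838;  a_183 = 431;  a_184 = 945;  a_185 = 247;  a_186 = 44;  a_187 = 798
  a_188 = 196;  a_189 = 729;  a_190 = 984;  a_191 = 685;  a_192 = 433;  a_193 = 132
  a_194 = 477;  a_195 = 393;  a_196 = 481;  a_197 = 622;  a_198 = 956;  a_199 = 287
  a_200 = 346;  a_201 = 525;  a_202 = 645;  a_203 = 920;  a_204 = 580;  a_205 = 757
  a_206 = 482;  a_207 = 112;  a_208 = 87;  a_209 = 926;  a_210 = 732;  a_211 = 51
  a_212 = 332;  a_213 = 358;  a_214 = 255;  a_215 = 561;  a_216 = 715;  a_217 = 977
  a_218 = 76;  a_219 = 828;  a_220 = 522;  a_221 = 984;  a_222 = 232;  a_223 = 908
  a_224 = 381;  a_225 = 228;  a_226 = 457;  a_227 = 954;  a_228 = 97;  a_229 = 524
  a_230 = 734;  a_231 = 404;  a_232 = 139;  a_233 = 173;  a_234 = 472;  a_235 = 947
  a_236 = 268;  a_237 = 482;  a_238 = 7;  a_239 = 10;  a_240 = 242;  a_241 = 407
  a_242 = 714;  a_243 = 455;  a_244 = 390;  a_245 = 68;  a_246 = 257;  a_247 = 969
  a_248 = 226;  a_249 = 862;  a_250 = 223;  a_251 = 146;  a_252 = 443;  a_253 = 232
  a_254 = 309;  a_255 = 9;  a_256 = 16;  a_257 = 669;  a_258 = 239;  a_259 = 914
  a_260 = 351;  a_261 = 263;  a_262 = 534;  a_263 = 973;  a_264 = 607;  a_265 = 574
  a_266 = 907;  a_267 = 535;  a_268 = 96;  a_269 = 7;  a_270 = 379;  a_271 = 109
  a_272 = 418;  a_273 = 703;  a_274 = 316;  a_275 = 419;  a_276 = 215;  a_277 = 943
  a_278 = 77;  a_279 = 573;  a_280 = 849;  a_281 = 113;  a_282 = 110;  a_283 = 986
  a_284 = 490;  a_285 = 309;  a_286 = 442;  a_287 = 199;  a_288 = 578;  a_289 = 330
  a_290 = 688;  a_291 = 478;  a_292 = 698;  a_293 = 546;  a_294 = 372;  a_295 = 213
  a_296 = 865;  a_297 = 808;  a_298 = 99;  a_299 = 282;  a_300 = 441;  a_301 = 379
  a_302 = 196;  a_303 = 280;  a_304 = 722;  a_305 = 297;  a_306 = 821;  a_307 = 632
  a_308 = 830;  a_309 = 895;  a_310 = 133;  a_311 = 898;  a_312 = 274;  a_313 = 929
  a_314 = 190;  a_315 = 52
a_316 = 68·52 + 514·190 = 296
a_317 = 68·296 + 514·52 = 442

442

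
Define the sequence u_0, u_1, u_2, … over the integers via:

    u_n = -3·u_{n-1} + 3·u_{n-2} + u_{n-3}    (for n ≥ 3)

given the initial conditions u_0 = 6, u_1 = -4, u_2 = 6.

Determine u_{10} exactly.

u_3 = -3·6 + 3·-4 + 1·6 = -24
u_4 = -3·-24 + 3·6 + 1·-4 = 86
u_5 = -3·86 + 3·-24 + 1·6 = -324
u_6 = -3·-324 + 3·86 + 1·-24 = 1206
u_7 = -3·1206 + 3·-324 + 1·86 = -4504
u_8 = -3·-4504 + 3·1206 + 1·-324 = 16806
u_9 = -3·16806 + 3·-4504 + 1·1206 = -62724
u_10 = -3·-62724 + 3·16806 + 1·-4504 = 234086

234086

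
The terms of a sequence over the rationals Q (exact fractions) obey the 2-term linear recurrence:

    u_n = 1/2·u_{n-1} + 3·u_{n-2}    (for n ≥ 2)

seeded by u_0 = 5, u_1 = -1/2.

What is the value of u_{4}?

u_2 = 1/2·-1/2 + 3·5 = 59/4
u_3 = 1/2·59/4 + 3·-1/2 = 47/8
u_4 = 1/2·47/8 + 3·59/4 = 755/16

755/16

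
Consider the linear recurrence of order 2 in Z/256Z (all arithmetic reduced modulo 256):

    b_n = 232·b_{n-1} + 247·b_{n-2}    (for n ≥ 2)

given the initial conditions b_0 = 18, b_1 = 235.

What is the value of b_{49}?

171

b_2 = 232·235 + 247·18 = 86
b_3 = 232·86 + 247·235 = 173
b_4 = 232·173 + 247·86 = 194
b_5 = 232·194 + 247·173 = 187
b_6 = 232·187 + 247·194 = 166
b_7 = 232·166 + 247·187 = 221
b_8 = 232·221 + 247·166 = 114
b_9 = 232·114 + 247·221 = 139
b_10 = 232·139 + 247·114 = 246
b_11 = 232·246 + 247·139 = 13
b_12 = 232·13 + 247·246 = 34
b_13 = 232·34 + 247·13 = 91
b_14 = 232·91 + 247·34 = 70
b_15 = 232·70 + 247·91 = 61
b_16 = 232·61 + 247·70 = 210
b_17 = 232·210 + 247·61 = 43
b_18 = 232·43 + 247·210 = 150
b_19 = 232·150 + 247·43 = 109
b_20 = 232·109 + 247·150 = 130
b_21 = 232·130 + 247·109 = 251
b_22 = 232·251 + 247·130 = 230
b_23 = 232·230 + 247·251 = 157
b_24 = 232·157 + 247·230 = 50
b_25 = 232·50 + 247·157 = 203
b_26 = 232·203 + 247·50 = 54
b_27 = 232·54 + 247·203 = 205
b_28 = 232·205 + 247·54 = 226
b_29 = 232·226 + 247·205 = 155
b_30 = 232·155 + 247·226 = 134
b_31 = 232·134 + 247·155 = 253
b_32 = 232·253 + 247·134 = 146
b_33 = 232·146 + 247·253 = 107
b_34 = 232·107 + 247·146 = 214
b_35 = 232·214 + 247·107 = 45
b_36 = 232·45 + 247·214 = 66
b_37 = 232·66 + 247·45 = 59
b_38 = 232·59 + 247·66 = 38
b_39 = 232·38 + 247·59 = 93
b_40 = 232·93 + 247·38 = 242
b_41 = 232·242 + 247·93 = 11
b_42 = 232·11 + 247·242 = 118
b_43 = 232·118 + 247·11 = 141
b_44 = 232·141 + 247·118 = 162
b_45 = 232·162 + 247·141 = 219
b_46 = 232·219 + 247·162 = 198
b_47 = 232·198 + 247·219 = 189
b_48 = 232·189 + 247·198 = 82
b_49 = 232·82 + 247·189 = 171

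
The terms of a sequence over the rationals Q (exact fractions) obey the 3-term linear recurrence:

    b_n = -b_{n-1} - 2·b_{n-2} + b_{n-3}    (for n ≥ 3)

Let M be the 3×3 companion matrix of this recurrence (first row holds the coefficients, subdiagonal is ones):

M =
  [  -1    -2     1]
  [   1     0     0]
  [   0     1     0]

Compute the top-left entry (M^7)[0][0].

(M^7)[0][0] is the top entry after applying M 7 times to the unit state (1, 0, 0). Equivalently it is h_{9} for the auxiliary sequence (h_n) obeying the same recurrence with h_2 = 1 and h_i = 0 for 0 ≤ i < 2:
h_3 = -1·1 + -2·0 + 1·0 = -1
h_4 = -1·-1 + -2·1 + 1·0 = -1
h_5 = -1·-1 + -2·-1 + 1·1 = 4
h_6 = -1·4 + -2·-1 + 1·-1 = -3
h_7 = -1·-3 + -2·4 + 1·-1 = -6
h_8 = -1·-6 + -2·-3 + 1·4 = 16
h_9 = -1·16 + -2·-6 + 1·-3 = -7

-7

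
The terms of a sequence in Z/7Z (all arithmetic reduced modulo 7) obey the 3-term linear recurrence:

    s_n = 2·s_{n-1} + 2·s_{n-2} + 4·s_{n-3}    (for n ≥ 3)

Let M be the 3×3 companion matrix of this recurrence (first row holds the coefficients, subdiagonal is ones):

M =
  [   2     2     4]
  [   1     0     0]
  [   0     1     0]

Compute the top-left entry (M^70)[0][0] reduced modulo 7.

0

(M^70)[0][0] is the top entry after applying M 70 times to the unit state (1, 0, 0). Equivalently it is h_{72} for the auxiliary sequence (h_n) obeying the same recurrence with h_2 = 1 and h_i = 0 for 0 ≤ i < 2:
h_3 = 2·1 + 2·0 + 4·0 = 2
h_4 = 2·2 + 2·1 + 4·0 = 6
h_5 = 2·6 + 2·2 + 4·1 = 6
h_6 = 2·6 + 2·6 + 4·2 = 4
h_7 = 2·4 + 2·6 + 4·6 = 2
h_8 = 2·2 + 2·4 + 4·6 = 1
h_9 = 2·1 + 2·2 + 4·4 = 1
h_10 = 2·1 + 2·1 + 4·2 = 5
h_11 = 2·5 + 2·1 + 4·1 = 2
h_12 = 2·2 + 2·5 + 4·1 = 4
h_13 = 2·4 + 2·2 + 4·5 = 4
h_14 = 2·4 + 2·4 + 4·2 = 3
h_15 = 2·3 + 2·4 + 4·4 = 2
h_16 = 2·2 + 2·3 + 4·4 = 5
h_17 = 2·5 + 2·2 + 4·3 = 5
h_18 = 2·5 + 2·5 + 4·2 = 0
h_19 = 2·0 + 2·5 + 4·5 = 2
h_20 = 2·2 + 2·0 + 4·5 = 3
h_21 = 2·3 + 2·2 + 4·0 = 3
h_22 = 2·3 + 2·3 + 4·2 = 6
h_23 = 2·6 + 2·3 + 4·3 = 2
h_24 = 2·2 + 2·6 + 4·3 = 0
h_25 = 2·0 + 2·2 + 4·6 = 0
h_26 = 2·0 + 2·0 + 4·2 = 1
(h_24, h_25, h_26) = (0, 0, 1) = (h_0, h_1, h_2), so the sequence has period 24.
72 ≡ 0 (mod 24), hence h_72 = h_0 = 0.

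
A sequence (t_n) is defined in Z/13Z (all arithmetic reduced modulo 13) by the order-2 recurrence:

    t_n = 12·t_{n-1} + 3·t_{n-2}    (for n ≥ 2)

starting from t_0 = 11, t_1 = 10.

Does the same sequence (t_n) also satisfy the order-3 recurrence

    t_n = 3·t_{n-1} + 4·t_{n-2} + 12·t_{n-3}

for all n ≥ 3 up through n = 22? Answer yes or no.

no

Terms t_0..t_22: 11, 10, 10, 7, 10, 11, 6, 1, 4, 12, 0, 10, 3, 1, 8, 8, 3, 8, 1, 10, 6, 11, 7
n=3: candidate gives 7, actual t_3 = 7 ✓
n=4: candidate gives 12, actual t_4 = 10 ✗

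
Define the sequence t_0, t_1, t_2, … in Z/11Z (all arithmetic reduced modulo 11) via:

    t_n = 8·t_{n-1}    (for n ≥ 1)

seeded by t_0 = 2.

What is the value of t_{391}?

5

t_1 = 8·2 = 5
t_2 = 8·5 = 7
t_3 = 8·7 = 1
t_4 = 8·1 = 8
t_5 = 8·8 = 9
t_6 = 8·9 = 6
t_7 = 8·6 = 4
t_8 = 8·4 = 10
t_9 = 8·10 = 3
t_10 = 8·3 = 2
(t_10) = (2) = (t_0), so the sequence has period 10.
391 ≡ 1 (mod 10), hence t_391 = t_1 = 5.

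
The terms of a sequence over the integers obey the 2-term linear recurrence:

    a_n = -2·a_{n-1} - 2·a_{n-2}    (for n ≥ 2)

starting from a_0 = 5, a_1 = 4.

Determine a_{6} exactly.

72

a_2 = -2·4 + -2·5 = -18
a_3 = -2·-18 + -2·4 = 28
a_4 = -2·28 + -2·-18 = -20
a_5 = -2·-20 + -2·28 = -16
a_6 = -2·-16 + -2·-20 = 72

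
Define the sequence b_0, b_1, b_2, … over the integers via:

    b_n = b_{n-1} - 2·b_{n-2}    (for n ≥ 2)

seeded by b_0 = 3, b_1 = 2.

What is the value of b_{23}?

b_2 = 1·2 + -2·3 = -4
b_3 = 1·-4 + -2·2 = -8
b_4 = 1·-8 + -2·-4 = 0
b_5 = 1·0 + -2·-8 = 16
b_6 = 1·16 + -2·0 = 16
b_7 = 1·16 + -2·16 = -16
b_8 = 1·-16 + -2·16 = -48
b_9 = 1·-48 + -2·-16 = -16
b_10 = 1·-16 + -2·-48 = 80
b_11 = 1·80 + -2·-16 = 112
b_12 = 1·112 + -2·80 = -48
b_13 = 1·-48 + -2·112 = -272
b_14 = 1·-272 + -2·-48 = -176
b_15 = 1·-176 + -2·-272 = 368
b_16 = 1·368 + -2·-176 = 720
b_17 = 1·720 + -2·368 = -16
b_18 = 1·-16 + -2·720 = -1456
b_19 = 1·-1456 + -2·-16 = -1424
b_20 = 1·-1424 + -2·-1456 = 1488
b_21 = 1·1488 + -2·-1424 = 4336
b_22 = 1·4336 + -2·1488 = 1360
b_23 = 1·1360 + -2·4336 = -7312

-7312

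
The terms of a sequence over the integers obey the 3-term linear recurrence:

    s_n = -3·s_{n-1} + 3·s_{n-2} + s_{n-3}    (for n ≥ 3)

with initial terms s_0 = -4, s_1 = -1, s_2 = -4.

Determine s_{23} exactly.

s_3 = -3·-4 + 3·-1 + 1·-4 = 5
s_4 = -3·5 + 3·-4 + 1·-1 = -28
s_5 = -3·-28 + 3·5 + 1·-4 = 95
s_6 = -3·95 + 3·-28 + 1·5 = -364
s_7 = -3·-364 + 3·95 + 1·-28 = 1349
s_8 = -3·1349 + 3·-364 + 1·95 = -5044
s_9 = -3·-5044 + 3·1349 + 1·-364 = 18815
s_10 = -3·18815 + 3·-5044 + 1·1349 = -70228
s_11 = -3·-70228 + 3·18815 + 1·-5044 = 262085
s_12 = -3·262085 + 3·-70228 + 1·18815 = -978124
s_13 = -3·-978124 + 3·262085 + 1·-70228 = 3650399
s_14 = -3·3650399 + 3·-978124 + 1·262085 = -13623484
s_15 = -3·-13623484 + 3·3650399 + 1·-978124 = 50843525
s_16 = -3·50843525 + 3·-13623484 + 1·3650399 = -189750628
s_17 = -3·-189750628 + 3·50843525 + 1·-13623484 = 708158975
s_18 = -3·708158975 + 3·-189750628 + 1·50843525 = -2642885284
s_19 = -3·-2642885284 + 3·708158975 + 1·-189750628 = 9863382149
s_20 = -3·9863382149 + 3·-2642885284 + 1·708158975 = -36810643324
s_21 = -3·-36810643324 + 3·9863382149 + 1·-2642885284 = 137379191135
s_22 = -3·137379191135 + 3·-36810643324 + 1·9863382149 = -512706121228
s_23 = -3·-512706121228 + 3·137379191135 + 1·-36810643324 = 1913445293765

1913445293765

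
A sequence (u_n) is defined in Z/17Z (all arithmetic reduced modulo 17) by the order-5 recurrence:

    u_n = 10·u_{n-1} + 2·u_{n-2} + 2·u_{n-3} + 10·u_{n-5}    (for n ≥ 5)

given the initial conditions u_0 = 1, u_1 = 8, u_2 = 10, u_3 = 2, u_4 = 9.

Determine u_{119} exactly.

u_5 = 10·9 + 2·2 + 2·10 + 0·8 + 10·1 = 5
u_6 = 10·5 + 2·9 + 2·2 + 0·10 + 10·8 = 16
u_7 = 10·16 + 2·5 + 2·9 + 0·2 + 10·10 = 16
u_8 = 10·16 + 2·16 + 2·5 + 0·9 + 10·2 = 1
u_9 = 10·1 + 2·16 + 2·16 + 0·5 + 10·9 = 11
u_10 = 10·11 + 2·1 + 2·16 + 0·16 + 10·5 = 7
Continuing the recurrence:
  u_11 = 16;  u_12 = 16;  u_13 = 12;  u_14 = 5;  u_15 = 6;  u_16 = 16
  u_17 = 2;  u_18 = 14;  u_19 = 5;  u_20 = 6;  u_21 = 3;  u_22 = 4
  u_23 = 11;  u_24 = 4;  u_25 = 11;  u_26 = 0;  u_27 = 2;  u_28 = 16
  u_29 = 0;  u_30 = 10;  u_31 = 13;  u_32 = 0;  u_33 = 2;  u_34 = 12
  u_35 = 3;  u_36 = 1;  u_37 = 6;  u_38 = 3;  u_39 = 11;  u_40 = 5
  u_41 = 3;  u_42 = 3;  u_43 = 8;  u_44 = 15;  u_45 = 1;  u_46 = 1
  u_47 = 4;  u_48 = 5;  u_49 = 6;  u_50 = 3;  u_51 = 11;  u_52 = 15
  u_53 = 7;  u_54 = 12;  u_55 = 7;  u_56 = 14;  u_57 = 5;  u_58 = 9
  u_59 = 10;  u_60 = 11;  u_61 = 16;  u_62 = 14;  u_63 = 12;  u_64 = 8
  u_65 = 4;  u_66 = 2;  u_67 = 14;  u_68 = 0;  u_69 = 10;  u_70 = 15
  u_71 = 3;  u_72 = 16;  u_73 = 9;  u_74 = 7;  u_75 = 15;  u_76 = 8
  u_77 = 12;  u_78 = 1;  u_79 = 1;  u_80 = 16;  u_81 = 6;  u_82 = 10
  u_83 = 1;  u_84 = 1;  u_85 = 5;  u_86 = 12;  u_87 = 11;  u_88 = 1
  u_89 = 15;  u_90 = 3;  u_91 = 12;  u_92 = 11;  u_93 = 14;  u_94 = 13
  u_95 = 6;  u_96 = 13;  u_97 = 6;  u_98 = 0;  u_99 = 15;  u_100 = 1
  u_101 = 0;  u_102 = 7;  u_103 = 4;  u_104 = 0;  u_105 = 15;  u_106 = 5
  u_107 = 14;  u_108 = 16;  u_109 = 11;  u_110 = 14;  u_111 = 6;  u_112 = 12
  u_113 = 14;  u_114 = 14;  u_115 = 9;  u_116 = 2;  u_117 = 16
u_118 = 10·16 + 2·2 + 2·9 + 0·14 + 10·14 = 16
u_119 = 10·16 + 2·16 + 2·2 + 0·9 + 10·14 = 13

13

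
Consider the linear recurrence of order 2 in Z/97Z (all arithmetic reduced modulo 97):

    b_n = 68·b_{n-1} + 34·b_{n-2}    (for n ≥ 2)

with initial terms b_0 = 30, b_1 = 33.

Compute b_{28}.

28

b_2 = 68·33 + 34·30 = 63
b_3 = 68·63 + 34·33 = 71
b_4 = 68·71 + 34·63 = 83
b_5 = 68·83 + 34·71 = 7
b_6 = 68·7 + 34·83 = 0
b_7 = 68·0 + 34·7 = 44
b_8 = 68·44 + 34·0 = 82
b_9 = 68·82 + 34·44 = 88
b_10 = 68·88 + 34·82 = 42
b_11 = 68·42 + 34·88 = 28
b_12 = 68·28 + 34·42 = 34
b_13 = 68·34 + 34·28 = 63
b_14 = 68·63 + 34·34 = 8
b_15 = 68·8 + 34·63 = 67
b_16 = 68·67 + 34·8 = 75
b_17 = 68·75 + 34·67 = 6
b_18 = 68·6 + 34·75 = 48
b_19 = 68·48 + 34·6 = 73
b_20 = 68·73 + 34·48 = 0
b_21 = 68·0 + 34·73 = 57
b_22 = 68·57 + 34·0 = 93
b_23 = 68·93 + 34·57 = 17
b_24 = 68·17 + 34·93 = 50
b_25 = 68·50 + 34·17 = 1
b_26 = 68·1 + 34·50 = 22
b_27 = 68·22 + 34·1 = 75
b_28 = 68·75 + 34·22 = 28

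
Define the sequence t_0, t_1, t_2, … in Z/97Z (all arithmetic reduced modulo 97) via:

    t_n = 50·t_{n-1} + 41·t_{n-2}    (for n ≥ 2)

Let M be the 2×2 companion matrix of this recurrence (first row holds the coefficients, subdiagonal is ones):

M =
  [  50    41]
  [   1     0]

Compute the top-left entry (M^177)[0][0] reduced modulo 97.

(M^177)[0][0] is the top entry after applying M 177 times to the unit state (1, 0). Equivalently it is h_{178} for the auxiliary sequence (h_n) obeying the same recurrence with h_1 = 1 and h_i = 0 for 0 ≤ i < 1:
h_2 = 50·1 + 41·0 = 50
h_3 = 50·50 + 41·1 = 19
h_4 = 50·19 + 41·50 = 90
h_5 = 50·90 + 41·19 = 41
h_6 = 50·41 + 41·90 = 17
h_7 = 50·17 + 41·41 = 9
Continuing the recurrence:
  h_8 = 80;  h_9 = 4;  h_10 = 85;  h_11 = 49;  h_12 = 18;  h_13 = 96
  h_14 = 9;  h_15 = 21;  h_16 = 61;  h_17 = 31;  h_18 = 74;  h_19 = 24
  h_20 = 63;  h_21 = 60;  h_22 = 54;  h_23 = 19;  h_24 = 60;  h_25 = 93
  h_26 = 29;  h_27 = 25;  h_28 = 14;  h_29 = 76;  h_30 = 9;  h_31 = 74
  h_32 = 92;  h_33 = 68;  h_34 = 91;  h_35 = 63;  h_36 = 91;  h_37 = 52
  h_38 = 26;  h_39 = 37;  h_40 = 6;  h_41 = 71;  h_42 = 13;  h_43 = 69
  h_44 = 6;  h_45 = 25;  h_46 = 41;  h_47 = 68;  h_48 = 37;  h_49 = 79
  h_50 = 35;  h_51 = 42;  h_52 = 43;  h_53 = 89;  h_54 = 5;  h_55 = 19
  h_56 = 88;  h_57 = 38;  h_58 = 76;  h_59 = 23;  h_60 = 95;  h_61 = 67
  h_62 = 67;  h_63 = 83;  h_64 = 10;  h_65 = 23;  h_66 = 8;  h_67 = 82
  h_68 = 63;  h_69 = 13;  h_70 = 32;  h_71 = 96;  h_72 = 1;  h_73 = 9
  h_74 = 6;  h_75 = 87;  h_76 = 37;  h_77 = 82;  h_78 = 88;  h_79 = 2
  h_80 = 22;  h_81 = 18;  h_82 = 56;  h_83 = 46;  h_84 = 37;  h_85 = 50
  h_86 = 40;  h_87 = 73;  h_88 = 52;  h_89 = 64;  h_90 = 94;  h_91 = 49
  h_92 = 96;  h_93 = 19;  h_94 = 36;  h_95 = 57;  h_96 = 58;  h_97 = 96
  h_98 = 0;  h_99 = 56;  h_100 = 84;  h_101 = 94;  h_102 = 93;  h_103 = 65
  h_104 = 79;  h_105 = 19;  h_106 = 18;  h_107 = 30;  h_108 = 7;  h_109 = 28
  h_110 = 38;  h_111 = 41;  h_112 = 19;  h_113 = 12;  h_114 = 21;  h_115 = 87
  h_116 = 70;  h_117 = 83;  h_118 = 36;  h_119 = 62;  h_120 = 17;  h_121 = 94
  h_122 = 62;  h_123 = 67;  h_124 = 72;  h_125 = 42;  h_126 = 8;  h_127 = 85
  h_128 = 19;  h_129 = 70;  h_130 = 11;  h_131 = 25;  h_132 = 52;  h_133 = 36
  h_134 = 52;  h_135 = 2;  h_136 = 1;  h_137 = 35;  h_138 = 45;  h_139 = 96
  h_140 = 49;  h_141 = 81;  h_142 = 45;  h_143 = 42;  h_144 = 65;  h_145 = 25
  h_146 = 35;  h_147 = 59;  h_148 = 20;  h_149 = 24;  h_150 = 80;  h_151 = 37
  h_152 = 86;  h_153 = 94;  h_154 = 78;  h_155 = 91;  h_156 = 85;  h_157 = 27
  h_158 = 82;  h_159 = 66;  h_160 = 66;  h_161 = 89;  h_162 = 75;  h_163 = 27
  h_164 = 60;  h_165 = 33;  h_166 = 36;  h_167 = 49;  h_168 = 46;  h_169 = 41
  h_170 = 56;  h_171 = 19;  h_172 = 45;  h_173 = 22;  h_174 = 35;  h_175 = 33
  h_176 = 78
h_177 = 50·78 + 41·33 = 15
h_178 = 50·15 + 41·78 = 68

68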